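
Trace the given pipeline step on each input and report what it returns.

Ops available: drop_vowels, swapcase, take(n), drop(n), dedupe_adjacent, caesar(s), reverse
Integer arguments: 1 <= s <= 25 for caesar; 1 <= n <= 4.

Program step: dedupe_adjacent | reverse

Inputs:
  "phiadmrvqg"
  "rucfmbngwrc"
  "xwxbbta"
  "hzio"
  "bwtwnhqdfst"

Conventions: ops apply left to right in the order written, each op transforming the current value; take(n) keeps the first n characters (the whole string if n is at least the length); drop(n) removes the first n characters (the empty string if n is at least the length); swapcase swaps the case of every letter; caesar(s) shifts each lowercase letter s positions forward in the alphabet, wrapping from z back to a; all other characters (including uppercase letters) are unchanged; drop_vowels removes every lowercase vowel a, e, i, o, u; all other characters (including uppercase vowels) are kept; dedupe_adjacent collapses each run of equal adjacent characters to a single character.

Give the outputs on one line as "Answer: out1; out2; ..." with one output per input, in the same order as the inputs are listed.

Execution, op by op:
  "phiadmrvqg" -> "phiadmrvqg" -> "gqvrmdaihp"
  "rucfmbngwrc" -> "rucfmbngwrc" -> "crwgnbmfcur"
  "xwxbbta" -> "xwxbta" -> "atbxwx"
  "hzio" -> "hzio" -> "oizh"
  "bwtwnhqdfst" -> "bwtwnhqdfst" -> "tsfdqhnwtwb"

"gqvrmdaihp"; "crwgnbmfcur"; "atbxwx"; "oizh"; "tsfdqhnwtwb"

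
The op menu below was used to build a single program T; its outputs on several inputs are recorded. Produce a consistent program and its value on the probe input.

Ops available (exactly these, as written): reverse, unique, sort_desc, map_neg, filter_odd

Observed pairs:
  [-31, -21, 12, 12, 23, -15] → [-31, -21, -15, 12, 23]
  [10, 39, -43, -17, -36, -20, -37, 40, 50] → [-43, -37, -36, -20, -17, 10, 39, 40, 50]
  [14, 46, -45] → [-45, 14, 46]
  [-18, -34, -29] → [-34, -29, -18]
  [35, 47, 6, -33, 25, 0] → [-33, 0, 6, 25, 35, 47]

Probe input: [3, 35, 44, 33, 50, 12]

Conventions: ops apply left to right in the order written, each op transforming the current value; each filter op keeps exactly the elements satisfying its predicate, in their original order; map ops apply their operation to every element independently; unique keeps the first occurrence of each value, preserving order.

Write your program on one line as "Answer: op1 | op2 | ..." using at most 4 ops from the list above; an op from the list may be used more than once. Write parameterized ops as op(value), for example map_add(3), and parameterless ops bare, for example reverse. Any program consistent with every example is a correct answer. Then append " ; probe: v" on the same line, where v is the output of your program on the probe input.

unique | sort_desc | reverse ; probe: [3, 12, 33, 35, 44, 50]

Check, running the answer program on each example:
  [-31, -21, 12, 12, 23, -15] -> [-31, -21, 12, 23, -15] -> [23, 12, -15, -21, -31] -> [-31, -21, -15, 12, 23]
  [10, 39, -43, -17, -36, -20, -37, 40, 50] -> [10, 39, -43, -17, -36, -20, -37, 40, 50] -> [50, 40, 39, 10, -17, -20, -36, -37, -43] -> [-43, -37, -36, -20, -17, 10, 39, 40, 50]
  [14, 46, -45] -> [14, 46, -45] -> [46, 14, -45] -> [-45, 14, 46]
  [-18, -34, -29] -> [-18, -34, -29] -> [-18, -29, -34] -> [-34, -29, -18]
  [35, 47, 6, -33, 25, 0] -> [35, 47, 6, -33, 25, 0] -> [47, 35, 25, 6, 0, -33] -> [-33, 0, 6, 25, 35, 47]
  probe: [3, 35, 44, 33, 50, 12] -> [3, 35, 44, 33, 50, 12] -> [50, 44, 35, 33, 12, 3] -> [3, 12, 33, 35, 44, 50]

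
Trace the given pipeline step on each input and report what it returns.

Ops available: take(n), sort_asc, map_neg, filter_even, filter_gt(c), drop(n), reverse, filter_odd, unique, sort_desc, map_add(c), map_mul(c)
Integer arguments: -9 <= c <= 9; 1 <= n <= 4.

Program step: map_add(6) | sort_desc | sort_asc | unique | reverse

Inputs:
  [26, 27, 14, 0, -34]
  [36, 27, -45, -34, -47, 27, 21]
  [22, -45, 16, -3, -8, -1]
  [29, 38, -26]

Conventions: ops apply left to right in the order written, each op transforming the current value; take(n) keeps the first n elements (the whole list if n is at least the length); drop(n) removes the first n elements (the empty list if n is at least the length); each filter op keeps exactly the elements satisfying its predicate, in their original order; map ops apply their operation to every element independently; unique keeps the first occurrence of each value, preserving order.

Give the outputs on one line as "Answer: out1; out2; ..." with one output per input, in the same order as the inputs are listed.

Execution, op by op:
  [26, 27, 14, 0, -34] -> [32, 33, 20, 6, -28] -> [33, 32, 20, 6, -28] -> [-28, 6, 20, 32, 33] -> [-28, 6, 20, 32, 33] -> [33, 32, 20, 6, -28]
  [36, 27, -45, -34, -47, 27, 21] -> [42, 33, -39, -28, -41, 33, 27] -> [42, 33, 33, 27, -28, -39, -41] -> [-41, -39, -28, 27, 33, 33, 42] -> [-41, -39, -28, 27, 33, 42] -> [42, 33, 27, -28, -39, -41]
  [22, -45, 16, -3, -8, -1] -> [28, -39, 22, 3, -2, 5] -> [28, 22, 5, 3, -2, -39] -> [-39, -2, 3, 5, 22, 28] -> [-39, -2, 3, 5, 22, 28] -> [28, 22, 5, 3, -2, -39]
  [29, 38, -26] -> [35, 44, -20] -> [44, 35, -20] -> [-20, 35, 44] -> [-20, 35, 44] -> [44, 35, -20]

[33, 32, 20, 6, -28]; [42, 33, 27, -28, -39, -41]; [28, 22, 5, 3, -2, -39]; [44, 35, -20]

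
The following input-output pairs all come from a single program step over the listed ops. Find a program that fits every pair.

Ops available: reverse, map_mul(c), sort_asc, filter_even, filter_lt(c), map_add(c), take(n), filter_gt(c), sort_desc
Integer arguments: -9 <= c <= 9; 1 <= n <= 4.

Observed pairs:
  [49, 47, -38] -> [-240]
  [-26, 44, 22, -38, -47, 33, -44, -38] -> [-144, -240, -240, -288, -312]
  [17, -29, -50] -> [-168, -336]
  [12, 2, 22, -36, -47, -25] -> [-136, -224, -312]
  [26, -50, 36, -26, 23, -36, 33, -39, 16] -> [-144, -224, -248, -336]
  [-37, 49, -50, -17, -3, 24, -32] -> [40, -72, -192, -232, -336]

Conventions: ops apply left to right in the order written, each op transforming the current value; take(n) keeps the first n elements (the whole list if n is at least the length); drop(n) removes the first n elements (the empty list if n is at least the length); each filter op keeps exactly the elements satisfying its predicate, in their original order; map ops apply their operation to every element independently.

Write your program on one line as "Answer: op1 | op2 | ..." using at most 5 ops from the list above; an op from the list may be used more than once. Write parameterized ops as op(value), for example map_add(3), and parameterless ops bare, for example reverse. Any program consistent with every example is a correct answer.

filter_lt(1) | map_add(8) | sort_desc | map_mul(8)

Check, running the answer program on each example:
  [49, 47, -38] -> [-38] -> [-30] -> [-30] -> [-240]
  [-26, 44, 22, -38, -47, 33, -44, -38] -> [-26, -38, -47, -44, -38] -> [-18, -30, -39, -36, -30] -> [-18, -30, -30, -36, -39] -> [-144, -240, -240, -288, -312]
  [17, -29, -50] -> [-29, -50] -> [-21, -42] -> [-21, -42] -> [-168, -336]
  [12, 2, 22, -36, -47, -25] -> [-36, -47, -25] -> [-28, -39, -17] -> [-17, -28, -39] -> [-136, -224, -312]
  [26, -50, 36, -26, 23, -36, 33, -39, 16] -> [-50, -26, -36, -39] -> [-42, -18, -28, -31] -> [-18, -28, -31, -42] -> [-144, -224, -248, -336]
  [-37, 49, -50, -17, -3, 24, -32] -> [-37, -50, -17, -3, -32] -> [-29, -42, -9, 5, -24] -> [5, -9, -24, -29, -42] -> [40, -72, -192, -232, -336]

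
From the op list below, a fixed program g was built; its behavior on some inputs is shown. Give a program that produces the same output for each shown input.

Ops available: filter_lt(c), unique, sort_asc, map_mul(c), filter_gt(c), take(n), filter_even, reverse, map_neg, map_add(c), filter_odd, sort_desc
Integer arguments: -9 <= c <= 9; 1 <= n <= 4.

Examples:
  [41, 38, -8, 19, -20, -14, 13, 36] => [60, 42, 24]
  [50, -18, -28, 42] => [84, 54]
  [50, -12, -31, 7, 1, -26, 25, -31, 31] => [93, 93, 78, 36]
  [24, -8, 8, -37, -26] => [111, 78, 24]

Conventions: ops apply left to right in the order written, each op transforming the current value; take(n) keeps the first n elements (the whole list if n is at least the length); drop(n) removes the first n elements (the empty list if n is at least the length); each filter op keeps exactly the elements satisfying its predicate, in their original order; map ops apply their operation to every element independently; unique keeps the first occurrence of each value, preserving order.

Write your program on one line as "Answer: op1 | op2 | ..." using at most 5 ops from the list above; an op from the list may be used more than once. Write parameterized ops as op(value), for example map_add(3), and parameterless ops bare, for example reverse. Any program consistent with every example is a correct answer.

sort_asc | filter_lt(-3) | map_mul(3) | map_neg

Check, running the answer program on each example:
  [41, 38, -8, 19, -20, -14, 13, 36] -> [-20, -14, -8, 13, 19, 36, 38, 41] -> [-20, -14, -8] -> [-60, -42, -24] -> [60, 42, 24]
  [50, -18, -28, 42] -> [-28, -18, 42, 50] -> [-28, -18] -> [-84, -54] -> [84, 54]
  [50, -12, -31, 7, 1, -26, 25, -31, 31] -> [-31, -31, -26, -12, 1, 7, 25, 31, 50] -> [-31, -31, -26, -12] -> [-93, -93, -78, -36] -> [93, 93, 78, 36]
  [24, -8, 8, -37, -26] -> [-37, -26, -8, 8, 24] -> [-37, -26, -8] -> [-111, -78, -24] -> [111, 78, 24]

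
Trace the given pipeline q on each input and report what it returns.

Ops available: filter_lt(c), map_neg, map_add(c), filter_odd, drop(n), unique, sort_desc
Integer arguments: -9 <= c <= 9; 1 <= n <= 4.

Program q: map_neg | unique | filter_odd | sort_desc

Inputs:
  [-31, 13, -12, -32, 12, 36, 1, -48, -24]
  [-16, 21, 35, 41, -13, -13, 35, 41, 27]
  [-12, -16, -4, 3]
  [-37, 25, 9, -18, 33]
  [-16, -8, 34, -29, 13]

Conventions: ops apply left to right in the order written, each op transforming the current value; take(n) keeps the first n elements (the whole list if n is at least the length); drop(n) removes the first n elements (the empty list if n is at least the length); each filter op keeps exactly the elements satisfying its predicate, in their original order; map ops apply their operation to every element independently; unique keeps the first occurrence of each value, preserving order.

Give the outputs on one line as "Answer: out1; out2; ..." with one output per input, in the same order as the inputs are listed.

[31, -1, -13]; [13, -21, -27, -35, -41]; [-3]; [37, -9, -25, -33]; [29, -13]

Execution, op by op:
  [-31, 13, -12, -32, 12, 36, 1, -48, -24] -> [31, -13, 12, 32, -12, -36, -1, 48, 24] -> [31, -13, 12, 32, -12, -36, -1, 48, 24] -> [31, -13, -1] -> [31, -1, -13]
  [-16, 21, 35, 41, -13, -13, 35, 41, 27] -> [16, -21, -35, -41, 13, 13, -35, -41, -27] -> [16, -21, -35, -41, 13, -27] -> [-21, -35, -41, 13, -27] -> [13, -21, -27, -35, -41]
  [-12, -16, -4, 3] -> [12, 16, 4, -3] -> [12, 16, 4, -3] -> [-3] -> [-3]
  [-37, 25, 9, -18, 33] -> [37, -25, -9, 18, -33] -> [37, -25, -9, 18, -33] -> [37, -25, -9, -33] -> [37, -9, -25, -33]
  [-16, -8, 34, -29, 13] -> [16, 8, -34, 29, -13] -> [16, 8, -34, 29, -13] -> [29, -13] -> [29, -13]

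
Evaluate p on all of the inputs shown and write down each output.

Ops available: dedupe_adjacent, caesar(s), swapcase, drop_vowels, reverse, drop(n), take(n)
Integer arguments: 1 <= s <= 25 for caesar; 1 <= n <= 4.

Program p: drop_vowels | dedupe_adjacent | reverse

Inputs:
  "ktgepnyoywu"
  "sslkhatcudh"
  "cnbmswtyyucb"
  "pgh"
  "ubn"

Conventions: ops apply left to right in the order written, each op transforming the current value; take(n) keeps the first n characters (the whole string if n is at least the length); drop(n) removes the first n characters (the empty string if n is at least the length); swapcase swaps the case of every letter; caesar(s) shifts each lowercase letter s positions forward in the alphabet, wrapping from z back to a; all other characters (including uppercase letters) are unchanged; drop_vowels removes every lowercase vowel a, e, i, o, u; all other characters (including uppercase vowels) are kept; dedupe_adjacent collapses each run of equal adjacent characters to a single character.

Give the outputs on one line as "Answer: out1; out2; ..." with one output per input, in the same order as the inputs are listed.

"wynpgtk"; "hdcthkls"; "bcytwsmbnc"; "hgp"; "nb"

Execution, op by op:
  "ktgepnyoywu" -> "ktgpnyyw" -> "ktgpnyw" -> "wynpgtk"
  "sslkhatcudh" -> "sslkhtcdh" -> "slkhtcdh" -> "hdcthkls"
  "cnbmswtyyucb" -> "cnbmswtyycb" -> "cnbmswtycb" -> "bcytwsmbnc"
  "pgh" -> "pgh" -> "pgh" -> "hgp"
  "ubn" -> "bn" -> "bn" -> "nb"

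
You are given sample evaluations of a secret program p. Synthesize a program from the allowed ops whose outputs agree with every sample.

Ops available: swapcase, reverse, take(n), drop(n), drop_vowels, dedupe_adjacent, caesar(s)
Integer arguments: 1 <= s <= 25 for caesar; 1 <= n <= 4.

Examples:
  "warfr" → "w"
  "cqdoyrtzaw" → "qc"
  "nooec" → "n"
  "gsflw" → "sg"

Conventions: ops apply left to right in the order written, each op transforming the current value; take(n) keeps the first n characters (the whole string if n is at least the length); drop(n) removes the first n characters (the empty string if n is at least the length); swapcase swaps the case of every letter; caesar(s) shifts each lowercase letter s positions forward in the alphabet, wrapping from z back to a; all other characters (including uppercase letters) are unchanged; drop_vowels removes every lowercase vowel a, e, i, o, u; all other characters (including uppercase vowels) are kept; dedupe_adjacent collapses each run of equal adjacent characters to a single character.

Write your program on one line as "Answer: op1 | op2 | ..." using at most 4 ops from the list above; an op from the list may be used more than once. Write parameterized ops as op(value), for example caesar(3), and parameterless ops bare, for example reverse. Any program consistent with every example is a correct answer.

take(2) | drop_vowels | reverse

Check, running the answer program on each example:
  "warfr" -> "wa" -> "w" -> "w"
  "cqdoyrtzaw" -> "cq" -> "cq" -> "qc"
  "nooec" -> "no" -> "n" -> "n"
  "gsflw" -> "gs" -> "gs" -> "sg"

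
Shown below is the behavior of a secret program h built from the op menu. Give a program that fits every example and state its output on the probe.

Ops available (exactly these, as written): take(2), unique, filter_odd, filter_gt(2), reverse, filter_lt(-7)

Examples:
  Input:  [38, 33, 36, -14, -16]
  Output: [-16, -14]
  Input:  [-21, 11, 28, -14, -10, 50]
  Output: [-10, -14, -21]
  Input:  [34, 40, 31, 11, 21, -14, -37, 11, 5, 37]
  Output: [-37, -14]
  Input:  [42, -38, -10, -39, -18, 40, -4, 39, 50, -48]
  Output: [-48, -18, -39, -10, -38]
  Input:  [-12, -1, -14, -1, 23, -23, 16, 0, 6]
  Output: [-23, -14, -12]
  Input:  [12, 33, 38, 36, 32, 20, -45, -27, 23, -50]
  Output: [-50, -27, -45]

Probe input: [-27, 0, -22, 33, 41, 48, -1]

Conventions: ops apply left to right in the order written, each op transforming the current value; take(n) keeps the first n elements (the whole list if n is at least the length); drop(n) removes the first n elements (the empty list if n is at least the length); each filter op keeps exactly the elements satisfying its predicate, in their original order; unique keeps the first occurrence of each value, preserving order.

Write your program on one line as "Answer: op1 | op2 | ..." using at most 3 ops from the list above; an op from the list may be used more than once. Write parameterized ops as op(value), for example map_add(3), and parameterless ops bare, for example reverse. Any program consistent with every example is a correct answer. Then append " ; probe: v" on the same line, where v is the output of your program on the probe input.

reverse | unique | filter_lt(-7) ; probe: [-22, -27]

Check, running the answer program on each example:
  [38, 33, 36, -14, -16] -> [-16, -14, 36, 33, 38] -> [-16, -14, 36, 33, 38] -> [-16, -14]
  [-21, 11, 28, -14, -10, 50] -> [50, -10, -14, 28, 11, -21] -> [50, -10, -14, 28, 11, -21] -> [-10, -14, -21]
  [34, 40, 31, 11, 21, -14, -37, 11, 5, 37] -> [37, 5, 11, -37, -14, 21, 11, 31, 40, 34] -> [37, 5, 11, -37, -14, 21, 31, 40, 34] -> [-37, -14]
  [42, -38, -10, -39, -18, 40, -4, 39, 50, -48] -> [-48, 50, 39, -4, 40, -18, -39, -10, -38, 42] -> [-48, 50, 39, -4, 40, -18, -39, -10, -38, 42] -> [-48, -18, -39, -10, -38]
  [-12, -1, -14, -1, 23, -23, 16, 0, 6] -> [6, 0, 16, -23, 23, -1, -14, -1, -12] -> [6, 0, 16, -23, 23, -1, -14, -12] -> [-23, -14, -12]
  [12, 33, 38, 36, 32, 20, -45, -27, 23, -50] -> [-50, 23, -27, -45, 20, 32, 36, 38, 33, 12] -> [-50, 23, -27, -45, 20, 32, 36, 38, 33, 12] -> [-50, -27, -45]
  probe: [-27, 0, -22, 33, 41, 48, -1] -> [-1, 48, 41, 33, -22, 0, -27] -> [-1, 48, 41, 33, -22, 0, -27] -> [-22, -27]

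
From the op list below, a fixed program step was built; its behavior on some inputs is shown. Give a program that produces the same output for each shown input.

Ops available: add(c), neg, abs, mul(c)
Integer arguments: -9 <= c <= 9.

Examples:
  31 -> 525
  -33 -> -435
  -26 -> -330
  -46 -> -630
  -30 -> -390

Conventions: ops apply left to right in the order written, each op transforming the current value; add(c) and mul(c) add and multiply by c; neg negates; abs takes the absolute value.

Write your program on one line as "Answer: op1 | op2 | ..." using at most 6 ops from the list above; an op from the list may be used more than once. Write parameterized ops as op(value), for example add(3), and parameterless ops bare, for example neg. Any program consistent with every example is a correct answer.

add(5) | add(-1) | neg | mul(5) | mul(-3)

Check, running the answer program on each example:
  31 -> 36 -> 35 -> -35 -> -175 -> 525
  -33 -> -28 -> -29 -> 29 -> 145 -> -435
  -26 -> -21 -> -22 -> 22 -> 110 -> -330
  -46 -> -41 -> -42 -> 42 -> 210 -> -630
  -30 -> -25 -> -26 -> 26 -> 130 -> -390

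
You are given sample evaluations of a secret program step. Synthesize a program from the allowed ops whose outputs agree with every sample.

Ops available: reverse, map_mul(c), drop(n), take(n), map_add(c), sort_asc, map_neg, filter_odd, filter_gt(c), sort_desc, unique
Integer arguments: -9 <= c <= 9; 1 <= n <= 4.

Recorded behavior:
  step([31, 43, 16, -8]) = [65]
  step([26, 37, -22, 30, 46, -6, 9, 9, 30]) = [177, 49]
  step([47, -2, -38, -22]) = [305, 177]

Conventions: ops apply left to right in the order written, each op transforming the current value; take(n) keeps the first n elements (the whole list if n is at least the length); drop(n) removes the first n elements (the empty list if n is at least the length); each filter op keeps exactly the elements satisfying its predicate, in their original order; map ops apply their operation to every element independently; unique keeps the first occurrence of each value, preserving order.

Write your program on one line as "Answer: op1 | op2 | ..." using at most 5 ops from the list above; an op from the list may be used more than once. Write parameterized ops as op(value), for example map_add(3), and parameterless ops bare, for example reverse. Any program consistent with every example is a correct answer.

drop(2) | map_mul(-8) | unique | filter_gt(-7) | map_add(1)

Check, running the answer program on each example:
  [31, 43, 16, -8] -> [16, -8] -> [-128, 64] -> [-128, 64] -> [64] -> [65]
  [26, 37, -22, 30, 46, -6, 9, 9, 30] -> [-22, 30, 46, -6, 9, 9, 30] -> [176, -240, -368, 48, -72, -72, -240] -> [176, -240, -368, 48, -72] -> [176, 48] -> [177, 49]
  [47, -2, -38, -22] -> [-38, -22] -> [304, 176] -> [304, 176] -> [304, 176] -> [305, 177]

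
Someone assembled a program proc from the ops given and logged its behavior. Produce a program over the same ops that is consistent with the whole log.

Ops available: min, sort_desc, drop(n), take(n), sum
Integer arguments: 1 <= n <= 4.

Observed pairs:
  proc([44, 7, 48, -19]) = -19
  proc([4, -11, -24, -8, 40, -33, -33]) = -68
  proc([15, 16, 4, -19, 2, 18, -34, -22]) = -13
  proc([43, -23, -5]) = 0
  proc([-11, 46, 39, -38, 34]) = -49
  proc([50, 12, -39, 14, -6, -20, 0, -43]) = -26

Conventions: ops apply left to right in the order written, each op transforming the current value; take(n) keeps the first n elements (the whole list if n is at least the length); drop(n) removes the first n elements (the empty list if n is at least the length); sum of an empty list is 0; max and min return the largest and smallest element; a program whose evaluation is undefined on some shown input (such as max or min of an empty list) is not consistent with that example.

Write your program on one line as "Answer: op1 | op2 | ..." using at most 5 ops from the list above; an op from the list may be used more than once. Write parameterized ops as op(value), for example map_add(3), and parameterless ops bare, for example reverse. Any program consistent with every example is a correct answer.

sort_desc | drop(3) | take(3) | sum

Check, running the answer program on each example:
  [44, 7, 48, -19] -> [48, 44, 7, -19] -> [-19] -> [-19] -> -19
  [4, -11, -24, -8, 40, -33, -33] -> [40, 4, -8, -11, -24, -33, -33] -> [-11, -24, -33, -33] -> [-11, -24, -33] -> -68
  [15, 16, 4, -19, 2, 18, -34, -22] -> [18, 16, 15, 4, 2, -19, -22, -34] -> [4, 2, -19, -22, -34] -> [4, 2, -19] -> -13
  [43, -23, -5] -> [43, -5, -23] -> [] -> [] -> 0
  [-11, 46, 39, -38, 34] -> [46, 39, 34, -11, -38] -> [-11, -38] -> [-11, -38] -> -49
  [50, 12, -39, 14, -6, -20, 0, -43] -> [50, 14, 12, 0, -6, -20, -39, -43] -> [0, -6, -20, -39, -43] -> [0, -6, -20] -> -26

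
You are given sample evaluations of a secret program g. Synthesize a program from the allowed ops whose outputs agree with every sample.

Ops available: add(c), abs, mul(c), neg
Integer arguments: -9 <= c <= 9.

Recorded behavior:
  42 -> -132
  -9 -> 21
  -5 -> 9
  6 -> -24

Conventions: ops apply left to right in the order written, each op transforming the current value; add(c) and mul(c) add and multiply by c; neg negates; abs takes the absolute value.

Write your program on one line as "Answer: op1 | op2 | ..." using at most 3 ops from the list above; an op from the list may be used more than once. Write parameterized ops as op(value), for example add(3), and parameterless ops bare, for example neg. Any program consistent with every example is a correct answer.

mul(3) | neg | add(-6)

Check, running the answer program on each example:
  42 -> 126 -> -126 -> -132
  -9 -> -27 -> 27 -> 21
  -5 -> -15 -> 15 -> 9
  6 -> 18 -> -18 -> -24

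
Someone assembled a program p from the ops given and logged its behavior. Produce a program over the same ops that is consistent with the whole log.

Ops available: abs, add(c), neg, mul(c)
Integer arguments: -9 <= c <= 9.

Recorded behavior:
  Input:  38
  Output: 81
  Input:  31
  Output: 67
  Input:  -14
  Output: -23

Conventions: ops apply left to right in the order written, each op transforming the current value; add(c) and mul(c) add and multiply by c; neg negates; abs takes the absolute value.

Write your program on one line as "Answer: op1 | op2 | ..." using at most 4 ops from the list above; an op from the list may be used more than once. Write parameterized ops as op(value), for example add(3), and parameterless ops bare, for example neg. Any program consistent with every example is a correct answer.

neg | mul(-2) | add(5)

Check, running the answer program on each example:
  38 -> -38 -> 76 -> 81
  31 -> -31 -> 62 -> 67
  -14 -> 14 -> -28 -> -23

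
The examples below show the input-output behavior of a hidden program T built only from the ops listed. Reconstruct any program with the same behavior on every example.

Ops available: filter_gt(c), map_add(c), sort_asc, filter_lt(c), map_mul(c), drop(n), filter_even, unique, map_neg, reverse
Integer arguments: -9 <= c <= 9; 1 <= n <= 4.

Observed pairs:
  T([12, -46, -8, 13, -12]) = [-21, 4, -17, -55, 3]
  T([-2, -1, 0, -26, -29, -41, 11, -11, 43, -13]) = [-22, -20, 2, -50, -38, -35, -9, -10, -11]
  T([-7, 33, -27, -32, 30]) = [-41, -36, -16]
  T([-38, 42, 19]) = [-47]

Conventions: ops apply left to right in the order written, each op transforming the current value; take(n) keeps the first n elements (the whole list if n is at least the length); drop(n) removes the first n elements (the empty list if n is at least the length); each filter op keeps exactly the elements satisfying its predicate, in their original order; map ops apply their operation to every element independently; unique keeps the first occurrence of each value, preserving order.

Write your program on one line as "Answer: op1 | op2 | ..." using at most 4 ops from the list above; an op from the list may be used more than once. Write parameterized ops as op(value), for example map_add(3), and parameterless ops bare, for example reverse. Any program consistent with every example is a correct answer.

reverse | map_add(-9) | filter_lt(8)

Check, running the answer program on each example:
  [12, -46, -8, 13, -12] -> [-12, 13, -8, -46, 12] -> [-21, 4, -17, -55, 3] -> [-21, 4, -17, -55, 3]
  [-2, -1, 0, -26, -29, -41, 11, -11, 43, -13] -> [-13, 43, -11, 11, -41, -29, -26, 0, -1, -2] -> [-22, 34, -20, 2, -50, -38, -35, -9, -10, -11] -> [-22, -20, 2, -50, -38, -35, -9, -10, -11]
  [-7, 33, -27, -32, 30] -> [30, -32, -27, 33, -7] -> [21, -41, -36, 24, -16] -> [-41, -36, -16]
  [-38, 42, 19] -> [19, 42, -38] -> [10, 33, -47] -> [-47]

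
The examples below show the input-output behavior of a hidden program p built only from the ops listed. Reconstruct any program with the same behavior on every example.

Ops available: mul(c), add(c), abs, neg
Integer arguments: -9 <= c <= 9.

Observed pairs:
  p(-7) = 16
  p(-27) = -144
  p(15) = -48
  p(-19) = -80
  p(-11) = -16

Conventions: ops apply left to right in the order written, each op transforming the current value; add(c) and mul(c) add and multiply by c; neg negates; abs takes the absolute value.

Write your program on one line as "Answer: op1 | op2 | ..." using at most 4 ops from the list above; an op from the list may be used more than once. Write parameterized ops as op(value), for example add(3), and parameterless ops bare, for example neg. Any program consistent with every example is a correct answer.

abs | add(-9) | mul(-8)

Check, running the answer program on each example:
  -7 -> 7 -> -2 -> 16
  -27 -> 27 -> 18 -> -144
  15 -> 15 -> 6 -> -48
  -19 -> 19 -> 10 -> -80
  -11 -> 11 -> 2 -> -16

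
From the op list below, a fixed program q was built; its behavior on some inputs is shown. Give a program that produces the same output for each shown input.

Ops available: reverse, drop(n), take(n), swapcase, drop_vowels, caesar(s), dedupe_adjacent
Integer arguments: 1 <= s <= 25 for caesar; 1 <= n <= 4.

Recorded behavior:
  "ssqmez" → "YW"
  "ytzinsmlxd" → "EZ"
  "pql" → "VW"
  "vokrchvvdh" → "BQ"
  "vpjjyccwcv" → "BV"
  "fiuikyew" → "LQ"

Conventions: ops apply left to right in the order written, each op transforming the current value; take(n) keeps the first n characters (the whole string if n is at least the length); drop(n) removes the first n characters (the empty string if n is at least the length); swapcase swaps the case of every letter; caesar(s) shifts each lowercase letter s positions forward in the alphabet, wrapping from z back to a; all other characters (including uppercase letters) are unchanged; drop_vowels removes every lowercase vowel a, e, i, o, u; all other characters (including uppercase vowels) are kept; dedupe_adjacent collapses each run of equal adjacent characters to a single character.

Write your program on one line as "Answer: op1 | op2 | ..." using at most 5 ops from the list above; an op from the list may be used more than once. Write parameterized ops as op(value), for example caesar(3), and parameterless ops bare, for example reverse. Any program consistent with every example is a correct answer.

dedupe_adjacent | drop_vowels | caesar(6) | take(2) | swapcase

Check, running the answer program on each example:
  "ssqmez" -> "sqmez" -> "sqmz" -> "ywsf" -> "yw" -> "YW"
  "ytzinsmlxd" -> "ytzinsmlxd" -> "ytznsmlxd" -> "ezftysrdj" -> "ez" -> "EZ"
  "pql" -> "pql" -> "pql" -> "vwr" -> "vw" -> "VW"
  "vokrchvvdh" -> "vokrchvdh" -> "vkrchvdh" -> "bqxinbjn" -> "bq" -> "BQ"
  "vpjjyccwcv" -> "vpjycwcv" -> "vpjycwcv" -> "bvpeicib" -> "bv" -> "BV"
  "fiuikyew" -> "fiuikyew" -> "fkyw" -> "lqec" -> "lq" -> "LQ"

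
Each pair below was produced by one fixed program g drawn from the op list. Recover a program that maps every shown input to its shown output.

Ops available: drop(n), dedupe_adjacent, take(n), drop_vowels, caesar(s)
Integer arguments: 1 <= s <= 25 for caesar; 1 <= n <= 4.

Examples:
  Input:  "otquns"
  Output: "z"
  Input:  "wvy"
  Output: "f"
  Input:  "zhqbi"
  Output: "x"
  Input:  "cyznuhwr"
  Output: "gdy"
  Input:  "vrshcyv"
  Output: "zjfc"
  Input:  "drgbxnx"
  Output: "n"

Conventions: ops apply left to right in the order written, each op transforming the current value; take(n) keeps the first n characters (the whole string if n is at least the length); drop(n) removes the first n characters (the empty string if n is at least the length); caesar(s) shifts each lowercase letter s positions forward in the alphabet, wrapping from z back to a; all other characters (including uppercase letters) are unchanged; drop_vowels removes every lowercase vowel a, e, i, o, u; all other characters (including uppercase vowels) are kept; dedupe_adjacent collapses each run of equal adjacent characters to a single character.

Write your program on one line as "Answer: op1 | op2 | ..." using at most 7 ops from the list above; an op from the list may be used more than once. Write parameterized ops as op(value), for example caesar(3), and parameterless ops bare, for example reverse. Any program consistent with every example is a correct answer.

drop_vowels | caesar(15) | caesar(13) | drop(2) | caesar(5) | drop_vowels

Check, running the answer program on each example:
  "otquns" -> "tqns" -> "ifch" -> "vspu" -> "pu" -> "uz" -> "z"
  "wvy" -> "wvy" -> "lkn" -> "yxa" -> "a" -> "f" -> "f"
  "zhqbi" -> "zhqb" -> "owfq" -> "bjsd" -> "sd" -> "xi" -> "x"
  "cyznuhwr" -> "cyznhwr" -> "rnocwlg" -> "eabpjyt" -> "bpjyt" -> "guody" -> "gdy"
  "vrshcyv" -> "vrshcyv" -> "kghwrnk" -> "xtujeax" -> "ujeax" -> "zojfc" -> "zjfc"
  "drgbxnx" -> "drgbxnx" -> "sgvqmcm" -> "ftidzpz" -> "idzpz" -> "nieue" -> "n"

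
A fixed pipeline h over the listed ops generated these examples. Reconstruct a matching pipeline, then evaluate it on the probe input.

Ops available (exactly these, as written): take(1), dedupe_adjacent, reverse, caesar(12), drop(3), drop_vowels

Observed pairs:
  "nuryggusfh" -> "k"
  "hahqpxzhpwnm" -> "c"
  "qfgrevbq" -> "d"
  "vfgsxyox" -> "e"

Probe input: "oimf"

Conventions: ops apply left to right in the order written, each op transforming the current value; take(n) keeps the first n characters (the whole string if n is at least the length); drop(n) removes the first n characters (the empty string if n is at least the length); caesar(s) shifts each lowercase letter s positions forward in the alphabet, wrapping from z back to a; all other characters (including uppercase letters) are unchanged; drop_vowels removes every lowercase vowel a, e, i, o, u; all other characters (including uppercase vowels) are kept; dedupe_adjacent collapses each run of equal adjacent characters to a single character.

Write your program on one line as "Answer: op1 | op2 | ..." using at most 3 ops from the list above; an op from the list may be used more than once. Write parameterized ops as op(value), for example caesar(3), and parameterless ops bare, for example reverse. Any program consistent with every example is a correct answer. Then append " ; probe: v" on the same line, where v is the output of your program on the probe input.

drop(3) | caesar(12) | take(1) ; probe: "r"

Check, running the answer program on each example:
  "nuryggusfh" -> "yggusfh" -> "kssgert" -> "k"
  "hahqpxzhpwnm" -> "qpxzhpwnm" -> "cbjltbizy" -> "c"
  "qfgrevbq" -> "revbq" -> "dqhnc" -> "d"
  "vfgsxyox" -> "sxyox" -> "ejkaj" -> "e"
  probe: "oimf" -> "f" -> "r" -> "r"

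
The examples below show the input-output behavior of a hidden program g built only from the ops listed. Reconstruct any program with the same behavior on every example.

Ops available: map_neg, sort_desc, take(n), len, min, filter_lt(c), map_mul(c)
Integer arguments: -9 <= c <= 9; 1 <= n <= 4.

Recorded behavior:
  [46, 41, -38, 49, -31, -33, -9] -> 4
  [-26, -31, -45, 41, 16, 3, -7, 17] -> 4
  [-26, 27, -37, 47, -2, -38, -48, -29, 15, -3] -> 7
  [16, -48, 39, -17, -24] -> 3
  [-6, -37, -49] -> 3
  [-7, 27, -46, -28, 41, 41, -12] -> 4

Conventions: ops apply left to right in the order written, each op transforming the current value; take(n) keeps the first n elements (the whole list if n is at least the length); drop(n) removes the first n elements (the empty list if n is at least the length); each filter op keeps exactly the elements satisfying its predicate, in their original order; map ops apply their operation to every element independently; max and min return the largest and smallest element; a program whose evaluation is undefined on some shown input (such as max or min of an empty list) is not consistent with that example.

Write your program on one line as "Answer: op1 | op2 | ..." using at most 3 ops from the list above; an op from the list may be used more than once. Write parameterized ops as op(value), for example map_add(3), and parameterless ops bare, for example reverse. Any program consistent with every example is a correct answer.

filter_lt(0) | map_neg | len

Check, running the answer program on each example:
  [46, 41, -38, 49, -31, -33, -9] -> [-38, -31, -33, -9] -> [38, 31, 33, 9] -> 4
  [-26, -31, -45, 41, 16, 3, -7, 17] -> [-26, -31, -45, -7] -> [26, 31, 45, 7] -> 4
  [-26, 27, -37, 47, -2, -38, -48, -29, 15, -3] -> [-26, -37, -2, -38, -48, -29, -3] -> [26, 37, 2, 38, 48, 29, 3] -> 7
  [16, -48, 39, -17, -24] -> [-48, -17, -24] -> [48, 17, 24] -> 3
  [-6, -37, -49] -> [-6, -37, -49] -> [6, 37, 49] -> 3
  [-7, 27, -46, -28, 41, 41, -12] -> [-7, -46, -28, -12] -> [7, 46, 28, 12] -> 4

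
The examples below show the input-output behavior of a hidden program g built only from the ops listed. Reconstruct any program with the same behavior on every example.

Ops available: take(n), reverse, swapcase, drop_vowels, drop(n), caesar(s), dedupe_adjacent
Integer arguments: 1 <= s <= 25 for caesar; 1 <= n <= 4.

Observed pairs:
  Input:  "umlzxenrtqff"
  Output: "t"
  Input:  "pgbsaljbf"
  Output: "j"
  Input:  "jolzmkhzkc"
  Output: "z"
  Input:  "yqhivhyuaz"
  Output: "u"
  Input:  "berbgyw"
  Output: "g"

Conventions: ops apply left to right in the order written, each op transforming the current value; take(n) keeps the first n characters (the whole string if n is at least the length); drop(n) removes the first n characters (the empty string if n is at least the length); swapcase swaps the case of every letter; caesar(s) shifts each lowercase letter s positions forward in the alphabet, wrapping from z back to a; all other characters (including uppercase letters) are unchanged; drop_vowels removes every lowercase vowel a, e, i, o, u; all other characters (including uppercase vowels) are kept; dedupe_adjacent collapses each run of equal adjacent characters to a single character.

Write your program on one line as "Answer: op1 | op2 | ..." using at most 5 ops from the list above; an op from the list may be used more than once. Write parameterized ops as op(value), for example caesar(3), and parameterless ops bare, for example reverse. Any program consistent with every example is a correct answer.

reverse | dedupe_adjacent | take(4) | drop(2) | take(1)

Check, running the answer program on each example:
  "umlzxenrtqff" -> "ffqtrnexzlmu" -> "fqtrnexzlmu" -> "fqtr" -> "tr" -> "t"
  "pgbsaljbf" -> "fbjlasbgp" -> "fbjlasbgp" -> "fbjl" -> "jl" -> "j"
  "jolzmkhzkc" -> "ckzhkmzloj" -> "ckzhkmzloj" -> "ckzh" -> "zh" -> "z"
  "yqhivhyuaz" -> "zauyhvihqy" -> "zauyhvihqy" -> "zauy" -> "uy" -> "u"
  "berbgyw" -> "wygbreb" -> "wygbreb" -> "wygb" -> "gb" -> "g"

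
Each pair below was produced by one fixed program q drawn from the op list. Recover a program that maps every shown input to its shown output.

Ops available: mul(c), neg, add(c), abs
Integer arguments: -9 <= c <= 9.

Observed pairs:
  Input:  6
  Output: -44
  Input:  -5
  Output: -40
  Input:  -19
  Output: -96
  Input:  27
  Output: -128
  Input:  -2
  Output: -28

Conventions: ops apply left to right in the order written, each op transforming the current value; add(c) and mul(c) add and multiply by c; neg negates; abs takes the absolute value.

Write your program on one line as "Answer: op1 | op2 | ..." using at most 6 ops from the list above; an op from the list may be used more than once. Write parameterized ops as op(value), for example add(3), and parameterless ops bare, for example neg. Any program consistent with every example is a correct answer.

neg | abs | neg | add(-5) | mul(2) | mul(2)

Check, running the answer program on each example:
  6 -> -6 -> 6 -> -6 -> -11 -> -22 -> -44
  -5 -> 5 -> 5 -> -5 -> -10 -> -20 -> -40
  -19 -> 19 -> 19 -> -19 -> -24 -> -48 -> -96
  27 -> -27 -> 27 -> -27 -> -32 -> -64 -> -128
  -2 -> 2 -> 2 -> -2 -> -7 -> -14 -> -28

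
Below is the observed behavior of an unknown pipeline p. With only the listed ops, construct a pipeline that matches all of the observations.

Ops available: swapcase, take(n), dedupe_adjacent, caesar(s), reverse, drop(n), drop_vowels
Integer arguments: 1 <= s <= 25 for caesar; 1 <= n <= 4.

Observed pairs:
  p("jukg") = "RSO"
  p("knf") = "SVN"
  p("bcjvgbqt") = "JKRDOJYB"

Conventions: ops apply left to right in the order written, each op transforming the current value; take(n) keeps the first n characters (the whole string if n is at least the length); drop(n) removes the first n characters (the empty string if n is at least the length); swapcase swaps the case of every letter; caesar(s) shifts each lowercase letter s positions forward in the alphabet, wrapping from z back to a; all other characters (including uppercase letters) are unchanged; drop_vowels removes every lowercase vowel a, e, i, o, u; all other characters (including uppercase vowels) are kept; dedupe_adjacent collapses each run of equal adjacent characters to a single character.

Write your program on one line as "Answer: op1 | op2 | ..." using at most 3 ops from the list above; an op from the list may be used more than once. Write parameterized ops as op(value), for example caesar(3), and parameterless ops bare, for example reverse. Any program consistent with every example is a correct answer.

drop_vowels | caesar(8) | swapcase

Check, running the answer program on each example:
  "jukg" -> "jkg" -> "rso" -> "RSO"
  "knf" -> "knf" -> "svn" -> "SVN"
  "bcjvgbqt" -> "bcjvgbqt" -> "jkrdojyb" -> "JKRDOJYB"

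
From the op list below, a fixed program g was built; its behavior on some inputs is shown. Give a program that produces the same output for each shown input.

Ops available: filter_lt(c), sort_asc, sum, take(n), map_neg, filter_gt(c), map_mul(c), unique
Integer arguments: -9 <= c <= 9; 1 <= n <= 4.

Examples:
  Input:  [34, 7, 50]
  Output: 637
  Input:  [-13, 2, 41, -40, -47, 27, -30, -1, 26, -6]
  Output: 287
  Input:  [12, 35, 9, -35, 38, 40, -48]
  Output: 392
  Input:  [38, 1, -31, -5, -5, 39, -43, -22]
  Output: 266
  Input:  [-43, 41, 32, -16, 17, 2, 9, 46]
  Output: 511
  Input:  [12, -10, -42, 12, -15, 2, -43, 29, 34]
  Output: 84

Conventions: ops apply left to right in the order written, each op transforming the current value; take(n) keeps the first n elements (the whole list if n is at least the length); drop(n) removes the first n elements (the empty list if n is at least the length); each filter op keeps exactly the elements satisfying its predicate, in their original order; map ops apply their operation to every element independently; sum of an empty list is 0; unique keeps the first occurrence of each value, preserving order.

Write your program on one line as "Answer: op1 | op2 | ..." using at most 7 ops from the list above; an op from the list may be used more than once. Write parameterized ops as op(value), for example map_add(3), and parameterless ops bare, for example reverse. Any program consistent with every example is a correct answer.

take(3) | map_neg | filter_lt(-5) | sort_asc | map_mul(-7) | sum

Check, running the answer program on each example:
  [34, 7, 50] -> [34, 7, 50] -> [-34, -7, -50] -> [-34, -7, -50] -> [-50, -34, -7] -> [350, 238, 49] -> 637
  [-13, 2, 41, -40, -47, 27, -30, -1, 26, -6] -> [-13, 2, 41] -> [13, -2, -41] -> [-41] -> [-41] -> [287] -> 287
  [12, 35, 9, -35, 38, 40, -48] -> [12, 35, 9] -> [-12, -35, -9] -> [-12, -35, -9] -> [-35, -12, -9] -> [245, 84, 63] -> 392
  [38, 1, -31, -5, -5, 39, -43, -22] -> [38, 1, -31] -> [-38, -1, 31] -> [-38] -> [-38] -> [266] -> 266
  [-43, 41, 32, -16, 17, 2, 9, 46] -> [-43, 41, 32] -> [43, -41, -32] -> [-41, -32] -> [-41, -32] -> [287, 224] -> 511
  [12, -10, -42, 12, -15, 2, -43, 29, 34] -> [12, -10, -42] -> [-12, 10, 42] -> [-12] -> [-12] -> [84] -> 84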